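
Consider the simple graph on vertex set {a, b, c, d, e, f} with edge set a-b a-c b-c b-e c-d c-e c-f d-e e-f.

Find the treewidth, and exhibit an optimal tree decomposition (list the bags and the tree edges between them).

Treewidth 2.
One such decomposition:
Bags: B1 = {c, d, e}  B2 = {c, e, f}  B3 = {b, c, e}  B4 = {a, b, c}
Tree: B1–B2, B2–B3, B3–B4

The largest bag has 3 vertices, giving width 2; this decomposition certifies tw(G) ≤ 2. Conversely, {c, d, e} is a clique of size 3, and the vertices of any clique must share a bag in every tree decomposition; so some bag has ≥ 3 vertices and tw(G) ≥ 2. Therefore the treewidth is 2.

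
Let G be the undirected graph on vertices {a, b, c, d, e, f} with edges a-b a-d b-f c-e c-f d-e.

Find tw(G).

2

A width-2 tree decomposition is:
Bags: B1 = {a, b, f}  B2 = {a, c, f}  B3 = {a, c, e}  B4 = {a, d, e}
Tree: B1–B2, B2–B3, B3–B4
The largest bag has 3 vertices, giving width 2; this decomposition certifies tw(G) ≤ 2. Since a–b–f–c–e–d–a is a cycle in G, G is not acyclic. Forests are exactly the graphs of treewidth ≤ 1, so tw(G) ≥ 2. Hence tw(G) = 2 exactly.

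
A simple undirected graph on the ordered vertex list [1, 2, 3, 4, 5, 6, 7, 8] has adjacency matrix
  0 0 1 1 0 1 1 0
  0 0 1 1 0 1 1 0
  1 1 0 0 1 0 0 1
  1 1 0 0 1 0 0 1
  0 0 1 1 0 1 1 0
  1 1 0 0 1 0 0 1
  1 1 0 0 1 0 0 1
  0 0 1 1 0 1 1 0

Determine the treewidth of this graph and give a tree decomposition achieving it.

The largest bag has 5 vertices, giving width 4; this decomposition certifies tw(G) ≤ 4. For the lower bound: the 5 vertex sets {1,4}, {5,7}, {6,8}, {3}, {2} are disjoint, each induces a connected subgraph, and every pair is joined by at least one edge of G. Contracting each set to a single vertex therefore yields K_{5} as a minor, and since treewidth is minor-monotone, tw(G) ≥ tw(K_{5}) = 4. Combining the bounds, tw(G) = 4.

Treewidth 4.
One optimal decomposition is:
Bags: B1 = {1, 3, 4, 6, 7}  B2 = {3, 4, 5, 6, 7}  B3 = {3, 4, 6, 7, 8}  B4 = {2, 3, 4, 6, 7}
Tree: B1–B2, B2–B3, B3–B4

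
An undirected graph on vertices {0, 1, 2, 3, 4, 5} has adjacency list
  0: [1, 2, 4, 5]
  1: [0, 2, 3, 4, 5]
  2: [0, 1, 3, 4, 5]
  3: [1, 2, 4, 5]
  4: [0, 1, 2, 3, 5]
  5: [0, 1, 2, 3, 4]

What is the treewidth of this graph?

4

A width-4 tree decomposition is:
Bags: B1 = {1, 2, 3, 4, 5}  B2 = {0, 1, 2, 4, 5}
Tree: B1–B2
Each bag holds 5 vertices, so the decomposition has width 4, which upper-bounds the treewidth. For the lower bound, the 5 vertices {0, 1, 2, 4, 5} are pairwise adjacent, and any tree decomposition puts a clique entirely inside one bag — forcing width ≥ 4. The upper and lower bounds meet at 4, so that is the treewidth.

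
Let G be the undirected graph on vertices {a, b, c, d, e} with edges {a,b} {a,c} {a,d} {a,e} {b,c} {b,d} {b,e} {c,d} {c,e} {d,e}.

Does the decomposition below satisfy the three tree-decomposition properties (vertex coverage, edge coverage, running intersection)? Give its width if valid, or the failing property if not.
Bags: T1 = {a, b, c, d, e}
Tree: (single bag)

Yes; width 4.

Checking the three conditions: (i) the bags cover all of {a, b, c, d, e}; (ii) for each edge, some bag contains both endpoints; (iii) the bags containing any fixed vertex form a subtree. All hold, so the decomposition is valid with width 5 − 1 = 4.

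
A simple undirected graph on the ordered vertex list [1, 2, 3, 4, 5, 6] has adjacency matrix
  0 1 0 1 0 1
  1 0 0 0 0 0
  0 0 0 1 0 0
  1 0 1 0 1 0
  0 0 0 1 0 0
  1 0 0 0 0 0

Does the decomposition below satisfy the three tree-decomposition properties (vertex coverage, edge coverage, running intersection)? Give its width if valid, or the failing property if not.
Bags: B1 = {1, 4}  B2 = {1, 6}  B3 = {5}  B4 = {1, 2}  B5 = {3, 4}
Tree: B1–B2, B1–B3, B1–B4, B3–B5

A tree decomposition must satisfy three properties: every vertex lies in some bag; for every edge, both endpoints lie together in some bag; and for every vertex, the bags containing it form a connected subtree. Here edge (4,5) lies in no bag, so the decomposition is invalid.

No — edge (4,5) lies in no bag.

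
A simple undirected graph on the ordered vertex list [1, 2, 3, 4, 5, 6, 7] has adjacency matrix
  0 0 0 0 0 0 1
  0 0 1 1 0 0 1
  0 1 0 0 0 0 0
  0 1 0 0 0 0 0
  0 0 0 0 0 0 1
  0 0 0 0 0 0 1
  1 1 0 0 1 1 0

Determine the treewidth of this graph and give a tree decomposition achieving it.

Each bag holds 2 vertices, so the decomposition has width 1, which upper-bounds the treewidth. Any graph with an edge has treewidth ≥ 1, and G has the edge 7–5. Combining the bounds, tw(G) = 1.

Treewidth 1.
One optimal decomposition is:
Bags: B1 = {5, 7}  B2 = {2, 7}  B3 = {2, 4}  B4 = {2, 3}  B5 = {1, 7}  B6 = {6, 7}
Tree: B1–B2, B2–B3, B3–B4, B2–B5, B2–B6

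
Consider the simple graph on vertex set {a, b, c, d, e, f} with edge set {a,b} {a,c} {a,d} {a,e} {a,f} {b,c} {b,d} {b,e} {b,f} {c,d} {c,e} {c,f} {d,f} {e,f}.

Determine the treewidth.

A width-4 tree decomposition is:
Bags: B1 = {a, b, c, e, f}  B2 = {a, b, c, d, f}
Tree: B1–B2
Each bag holds 5 vertices, so the decomposition has width 4, which upper-bounds the treewidth. For the lower bound, the 5 vertices {a, b, c, d, f} are pairwise adjacent, and any tree decomposition puts a clique entirely inside one bag — forcing width ≥ 4. Combining the bounds, tw(G) = 4.

4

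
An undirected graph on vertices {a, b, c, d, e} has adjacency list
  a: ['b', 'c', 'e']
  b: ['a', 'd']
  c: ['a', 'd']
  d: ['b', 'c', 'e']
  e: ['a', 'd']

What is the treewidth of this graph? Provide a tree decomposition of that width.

Each bag holds 3 vertices, so the decomposition has width 2, which upper-bounds the treewidth. For the lower bound, G contains the cycle a–b–d–e–a, so G is not a forest; only forests have treewidth ≤ 1, hence tw(G) ≥ 2. Combining the bounds, tw(G) = 2.

Treewidth 2.
One such decomposition:
Bags: B1 = {a, b, d}  B2 = {a, d, e}  B3 = {a, c, d}
Tree: B1–B2, B2–B3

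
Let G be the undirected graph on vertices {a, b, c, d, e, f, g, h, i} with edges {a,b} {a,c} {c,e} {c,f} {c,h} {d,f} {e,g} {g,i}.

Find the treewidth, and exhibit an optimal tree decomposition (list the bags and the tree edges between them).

Treewidth 1.
One such decomposition:
Bags: B1 = {c, e}  B2 = {a, c}  B3 = {e, g}  B4 = {a, b}  B5 = {c, f}  B6 = {d, f}  B7 = {c, h}  B8 = {g, i}
Tree: B1–B2, B1–B3, B2–B4, B2–B5, B5–B6, B2–B7, B3–B8

Every bag has size at most 2, so the width is 2 − 1 = 1 and tw(G) ≤ 1. Any graph with an edge has treewidth ≥ 1, and G has the edge e–c. Hence tw(G) = 1 exactly.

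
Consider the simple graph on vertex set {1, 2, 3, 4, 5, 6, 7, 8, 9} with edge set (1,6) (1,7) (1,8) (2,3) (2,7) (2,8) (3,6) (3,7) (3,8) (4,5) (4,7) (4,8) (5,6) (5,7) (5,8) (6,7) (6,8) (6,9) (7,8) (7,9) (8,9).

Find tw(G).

A width-3 tree decomposition is:
Bags: B1 = {6, 7, 8, 9}  B2 = {3, 6, 7, 8}  B3 = {1, 6, 7, 8}  B4 = {2, 3, 7, 8}  B5 = {5, 6, 7, 8}  B6 = {4, 5, 7, 8}
Tree: B1–B2, B2–B3, B2–B4, B3–B5, B5–B6
Every bag has size at most 4, so the width is 4 − 1 = 3 and tw(G) ≤ 3. On the other hand G contains the 4-clique {2, 3, 7, 8}. A clique must lie in a single bag of any decomposition, so no decomposition can have width below 3. Therefore the treewidth is 3.

3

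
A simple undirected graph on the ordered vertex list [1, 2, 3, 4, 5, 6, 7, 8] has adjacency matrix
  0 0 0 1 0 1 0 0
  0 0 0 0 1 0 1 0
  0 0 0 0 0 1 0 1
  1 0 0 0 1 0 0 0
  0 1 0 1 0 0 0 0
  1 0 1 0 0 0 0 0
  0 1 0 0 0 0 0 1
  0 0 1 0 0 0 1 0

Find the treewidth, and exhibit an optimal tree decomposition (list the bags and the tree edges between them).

Every bag has size at most 3, so the width is 3 − 1 = 2 and tw(G) ≤ 2. Since 7–2–5–4–1–6–3–8–7 is a cycle in G, G is not acyclic. Forests are exactly the graphs of treewidth ≤ 1, so tw(G) ≥ 2. Hence tw(G) = 2 exactly.

Treewidth 2.
Bags: B1 = {2, 5, 7}  B2 = {4, 5, 7}  B3 = {1, 4, 7}  B4 = {1, 6, 7}  B5 = {3, 6, 7}  B6 = {3, 7, 8}
Tree: B1–B2, B2–B3, B3–B4, B4–B5, B5–B6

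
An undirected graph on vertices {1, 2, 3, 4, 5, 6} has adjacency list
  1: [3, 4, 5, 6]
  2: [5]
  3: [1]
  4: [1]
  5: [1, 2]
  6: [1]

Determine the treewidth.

A width-1 tree decomposition is:
Bags: B1 = {1, 3}  B2 = {1, 5}  B3 = {2, 5}  B4 = {1, 6}  B5 = {1, 4}
Tree: B1–B2, B2–B3, B1–B4, B1–B5
Each bag holds 2 vertices, so the decomposition has width 1, which upper-bounds the treewidth. G has an edge, so its treewidth is at least 1. The upper and lower bounds meet at 1, so that is the treewidth.

1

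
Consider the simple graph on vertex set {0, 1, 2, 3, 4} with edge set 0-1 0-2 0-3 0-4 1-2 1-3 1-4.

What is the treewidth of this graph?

A width-2 tree decomposition is:
Bags: B1 = {0, 1, 2}  B2 = {0, 1, 4}  B3 = {0, 1, 3}
Tree: B1–B2, B1–B3
Every bag has size at most 3, so the width is 3 − 1 = 2 and tw(G) ≤ 2. On the other hand G contains the 3-clique {0, 1, 2}. A clique must lie in a single bag of any decomposition, so no decomposition can have width below 2. Combining the bounds, tw(G) = 2.

2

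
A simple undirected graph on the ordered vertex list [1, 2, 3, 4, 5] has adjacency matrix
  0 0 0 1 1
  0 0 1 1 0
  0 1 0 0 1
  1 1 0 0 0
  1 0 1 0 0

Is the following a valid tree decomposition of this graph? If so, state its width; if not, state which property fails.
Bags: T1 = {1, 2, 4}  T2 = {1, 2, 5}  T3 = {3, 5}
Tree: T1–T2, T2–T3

No — edge (2,3) lies in no bag.

A tree decomposition must satisfy three properties: every vertex lies in some bag; for every edge, both endpoints lie together in some bag; and for every vertex, the bags containing it form a connected subtree. Here edge (2,3) lies in no bag, so the decomposition is invalid.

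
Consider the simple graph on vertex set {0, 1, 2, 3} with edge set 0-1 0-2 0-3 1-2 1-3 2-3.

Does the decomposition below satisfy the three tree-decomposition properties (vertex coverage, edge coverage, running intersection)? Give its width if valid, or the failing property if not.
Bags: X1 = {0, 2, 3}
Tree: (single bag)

No — vertex 1 appears in no bag.

A tree decomposition must satisfy three properties: every vertex lies in some bag; for every edge, both endpoints lie together in some bag; and for every vertex, the bags containing it form a connected subtree. Here vertex 1 appears in no bag, so the decomposition is invalid.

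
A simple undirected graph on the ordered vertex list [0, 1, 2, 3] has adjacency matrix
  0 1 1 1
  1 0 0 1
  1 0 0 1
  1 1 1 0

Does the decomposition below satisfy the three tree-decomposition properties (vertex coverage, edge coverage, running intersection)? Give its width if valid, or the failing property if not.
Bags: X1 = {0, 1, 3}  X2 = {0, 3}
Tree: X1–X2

No — vertex 2 appears in no bag.

A tree decomposition must satisfy three properties: every vertex lies in some bag; for every edge, both endpoints lie together in some bag; and for every vertex, the bags containing it form a connected subtree. Here vertex 2 appears in no bag, so the decomposition is invalid.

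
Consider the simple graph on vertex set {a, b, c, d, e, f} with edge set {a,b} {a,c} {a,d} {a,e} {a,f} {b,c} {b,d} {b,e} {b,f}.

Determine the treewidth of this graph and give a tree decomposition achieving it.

Each bag holds 3 vertices, so the decomposition has width 2, which upper-bounds the treewidth. On the other hand G contains the 3-clique {a, b, d}. A clique must lie in a single bag of any decomposition, so no decomposition can have width below 2. The upper and lower bounds meet at 2, so that is the treewidth.

Treewidth 2.
One such decomposition:
Bags: B1 = {a, b, d}  B2 = {a, b, f}  B3 = {a, b, c}  B4 = {a, b, e}
Tree: B1–B2, B2–B3, B3–B4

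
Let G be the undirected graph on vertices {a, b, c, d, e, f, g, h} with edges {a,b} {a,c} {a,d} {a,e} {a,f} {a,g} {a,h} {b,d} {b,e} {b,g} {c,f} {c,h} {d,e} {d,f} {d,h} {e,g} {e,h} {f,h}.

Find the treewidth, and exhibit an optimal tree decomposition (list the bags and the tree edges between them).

Treewidth 3.
One optimal decomposition is:
Bags: B1 = {a, b, d, e}  B2 = {a, d, e, h}  B3 = {a, d, f, h}  B4 = {a, c, f, h}  B5 = {a, b, e, g}
Tree: B1–B2, B2–B3, B3–B4, B1–B5

Each bag holds 4 vertices, so the decomposition has width 3, which upper-bounds the treewidth. On the other hand G contains the 4-clique {a, d, e, h}. A clique must lie in a single bag of any decomposition, so no decomposition can have width below 3. Hence tw(G) = 3 exactly.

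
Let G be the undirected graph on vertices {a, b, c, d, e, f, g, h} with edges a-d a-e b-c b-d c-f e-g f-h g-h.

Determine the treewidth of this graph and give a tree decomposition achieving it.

The largest bag has 3 vertices, giving width 2; this decomposition certifies tw(G) ≤ 2. The edges h–f–c–b–d–a–e–g–h form a cycle, so G is not a tree and its treewidth is at least 2. The upper and lower bounds meet at 2, so that is the treewidth.

Treewidth 2.
One such decomposition:
Bags: B1 = {c, f, h}  B2 = {b, c, h}  B3 = {b, d, h}  B4 = {a, d, h}  B5 = {a, e, h}  B6 = {e, g, h}
Tree: B1–B2, B2–B3, B3–B4, B4–B5, B5–B6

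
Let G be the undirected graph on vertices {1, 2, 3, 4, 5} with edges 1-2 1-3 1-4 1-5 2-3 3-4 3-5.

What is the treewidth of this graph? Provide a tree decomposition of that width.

Every bag has size at most 3, so the width is 3 − 1 = 2 and tw(G) ≤ 2. On the other hand G contains the 3-clique {1, 2, 3}. A clique must lie in a single bag of any decomposition, so no decomposition can have width below 2. Combining the bounds, tw(G) = 2.

Treewidth 2.
Bags: B1 = {1, 3, 5}  B2 = {1, 2, 3}  B3 = {1, 3, 4}
Tree: B1–B2, B2–B3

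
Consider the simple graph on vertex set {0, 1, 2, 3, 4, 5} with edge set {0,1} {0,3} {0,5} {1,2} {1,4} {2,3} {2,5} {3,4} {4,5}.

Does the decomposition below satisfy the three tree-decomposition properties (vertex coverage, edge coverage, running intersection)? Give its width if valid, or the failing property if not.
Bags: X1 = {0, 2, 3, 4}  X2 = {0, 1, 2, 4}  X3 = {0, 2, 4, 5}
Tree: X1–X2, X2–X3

Checking the three conditions: (i) the bags cover all of {0, 1, 2, 3, 4, 5}; (ii) for each edge, some bag contains both endpoints; (iii) the bags containing any fixed vertex form a subtree. All hold, so the decomposition is valid with width 4 − 1 = 3.

Yes; width 3.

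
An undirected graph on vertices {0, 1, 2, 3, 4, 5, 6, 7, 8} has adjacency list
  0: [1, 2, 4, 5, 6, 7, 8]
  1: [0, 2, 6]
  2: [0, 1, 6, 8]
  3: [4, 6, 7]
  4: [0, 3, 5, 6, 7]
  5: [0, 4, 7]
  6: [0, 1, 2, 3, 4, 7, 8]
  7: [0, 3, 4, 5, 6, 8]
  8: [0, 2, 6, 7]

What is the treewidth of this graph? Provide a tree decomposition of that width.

Treewidth 3.
One such decomposition:
Bags: B1 = {0, 2, 6, 8}  B2 = {0, 6, 7, 8}  B3 = {0, 4, 6, 7}  B4 = {0, 4, 5, 7}  B5 = {0, 1, 2, 6}  B6 = {3, 4, 6, 7}
Tree: B1–B2, B2–B3, B3–B4, B1–B5, B3–B6

Each bag holds 4 vertices, so the decomposition has width 3, which upper-bounds the treewidth. On the other hand G contains the 4-clique {0, 4, 5, 7}. A clique must lie in a single bag of any decomposition, so no decomposition can have width below 3. The upper and lower bounds meet at 3, so that is the treewidth.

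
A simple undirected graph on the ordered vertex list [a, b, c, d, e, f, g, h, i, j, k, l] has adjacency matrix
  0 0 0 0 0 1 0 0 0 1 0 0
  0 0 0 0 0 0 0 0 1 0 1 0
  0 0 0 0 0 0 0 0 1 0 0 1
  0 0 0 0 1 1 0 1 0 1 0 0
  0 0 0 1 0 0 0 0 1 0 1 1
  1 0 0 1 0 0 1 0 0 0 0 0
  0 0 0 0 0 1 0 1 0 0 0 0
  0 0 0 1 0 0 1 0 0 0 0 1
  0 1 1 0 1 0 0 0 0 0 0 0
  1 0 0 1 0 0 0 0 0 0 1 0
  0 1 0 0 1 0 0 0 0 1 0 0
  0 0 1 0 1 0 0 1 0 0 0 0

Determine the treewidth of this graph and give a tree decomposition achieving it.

Treewidth 3.
Bags: B1 = {b, c, i, k}  B2 = {c, e, i, k}  B3 = {c, e, k, l}  B4 = {e, j, k, l}  B5 = {d, e, j, l}  B6 = {d, h, j, l}  B7 = {a, d, h, j}  B8 = {a, d, f, h}  B9 = {a, f, g, h}
Tree: B1–B2, B2–B3, B3–B4, B4–B5, B5–B6, B6–B7, B7–B8, B8–B9

Every bag has size at most 4, so the width is 4 − 1 = 3 and tw(G) ≤ 3. For the lower bound: the 4 vertex sets {b,c,i}, {k}, {e}, {d,h,j,l} are disjoint, each induces a connected subgraph, and every pair is joined by at least one edge of G. Contracting each set to a single vertex therefore yields K_{4} as a minor, and since treewidth is minor-monotone, tw(G) ≥ tw(K_{4}) = 3. The upper and lower bounds meet at 3, so that is the treewidth.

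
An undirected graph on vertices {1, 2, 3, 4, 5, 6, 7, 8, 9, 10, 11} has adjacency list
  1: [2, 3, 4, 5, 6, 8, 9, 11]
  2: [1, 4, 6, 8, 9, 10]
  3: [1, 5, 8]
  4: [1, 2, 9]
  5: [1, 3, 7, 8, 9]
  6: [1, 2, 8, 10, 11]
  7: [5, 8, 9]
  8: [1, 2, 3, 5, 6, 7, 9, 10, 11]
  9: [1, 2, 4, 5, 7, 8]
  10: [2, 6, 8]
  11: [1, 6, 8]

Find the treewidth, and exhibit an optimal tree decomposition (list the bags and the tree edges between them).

Every bag has size at most 4, so the width is 4 − 1 = 3 and tw(G) ≤ 3. On the other hand G contains the 4-clique {1, 6, 8, 11}. A clique must lie in a single bag of any decomposition, so no decomposition can have width below 3. Therefore the treewidth is 3.

Treewidth 3.
One such decomposition:
Bags: B1 = {1, 5, 8, 9}  B2 = {1, 2, 8, 9}  B3 = {1, 2, 6, 8}  B4 = {2, 6, 8, 10}  B5 = {1, 2, 4, 9}  B6 = {1, 6, 8, 11}  B7 = {5, 7, 8, 9}  B8 = {1, 3, 5, 8}
Tree: B1–B2, B2–B3, B3–B4, B2–B5, B3–B6, B1–B7, B1–B8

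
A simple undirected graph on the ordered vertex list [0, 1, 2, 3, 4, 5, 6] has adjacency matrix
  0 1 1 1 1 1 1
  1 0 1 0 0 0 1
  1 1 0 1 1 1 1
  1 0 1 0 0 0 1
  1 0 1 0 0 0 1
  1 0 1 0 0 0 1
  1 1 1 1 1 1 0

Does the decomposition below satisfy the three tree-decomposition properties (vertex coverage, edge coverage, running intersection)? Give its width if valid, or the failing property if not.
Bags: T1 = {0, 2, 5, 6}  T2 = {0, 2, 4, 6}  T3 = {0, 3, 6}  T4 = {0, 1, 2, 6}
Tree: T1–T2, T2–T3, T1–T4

A tree decomposition must satisfy three properties: every vertex lies in some bag; for every edge, both endpoints lie together in some bag; and for every vertex, the bags containing it form a connected subtree. Here edge (2,3) lies in no bag, so the decomposition is invalid.

No — edge (2,3) lies in no bag.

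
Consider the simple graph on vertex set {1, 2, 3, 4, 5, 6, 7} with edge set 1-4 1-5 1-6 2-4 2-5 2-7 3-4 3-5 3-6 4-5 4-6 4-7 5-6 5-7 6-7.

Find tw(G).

3

A width-3 tree decomposition is:
Bags: B1 = {2, 4, 5, 7}  B2 = {4, 5, 6, 7}  B3 = {1, 4, 5, 6}  B4 = {3, 4, 5, 6}
Tree: B1–B2, B2–B3, B3–B4
Each bag holds 4 vertices, so the decomposition has width 3, which upper-bounds the treewidth. Conversely, {2, 4, 5, 7} is a clique of size 4, and the vertices of any clique must share a bag in every tree decomposition; so some bag has ≥ 4 vertices and tw(G) ≥ 3. The upper and lower bounds meet at 3, so that is the treewidth.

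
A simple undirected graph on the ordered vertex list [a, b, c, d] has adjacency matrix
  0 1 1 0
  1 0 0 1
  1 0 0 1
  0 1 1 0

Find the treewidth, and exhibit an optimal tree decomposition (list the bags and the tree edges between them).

Each bag holds 3 vertices, so the decomposition has width 2, which upper-bounds the treewidth. The edges a–c–d–b–a form a cycle, so G is not a tree and its treewidth is at least 2. Combining the bounds, tw(G) = 2.

Treewidth 2.
Bags: B1 = {a, c, d}  B2 = {a, b, d}
Tree: B1–B2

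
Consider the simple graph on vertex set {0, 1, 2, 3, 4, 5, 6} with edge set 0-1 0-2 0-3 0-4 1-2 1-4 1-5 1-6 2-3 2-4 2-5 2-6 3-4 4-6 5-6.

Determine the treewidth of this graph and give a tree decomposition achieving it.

Each bag holds 4 vertices, so the decomposition has width 3, which upper-bounds the treewidth. Conversely, {0, 1, 2, 4} is a clique of size 4, and the vertices of any clique must share a bag in every tree decomposition; so some bag has ≥ 4 vertices and tw(G) ≥ 3. Hence tw(G) = 3 exactly.

Treewidth 3.
One optimal decomposition is:
Bags: B1 = {0, 1, 2, 4}  B2 = {1, 2, 4, 6}  B3 = {0, 2, 3, 4}  B4 = {1, 2, 5, 6}
Tree: B1–B2, B1–B3, B2–B4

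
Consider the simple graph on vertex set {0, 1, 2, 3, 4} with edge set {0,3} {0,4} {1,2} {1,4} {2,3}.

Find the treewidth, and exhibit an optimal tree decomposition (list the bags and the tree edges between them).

The largest bag has 3 vertices, giving width 2; this decomposition certifies tw(G) ≤ 2. For the lower bound, G contains the cycle 2–3–0–4–1–2, so G is not a forest; only forests have treewidth ≤ 1, hence tw(G) ≥ 2. Therefore the treewidth is 2.

Treewidth 2.
One such decomposition:
Bags: B1 = {0, 2, 3}  B2 = {0, 2, 4}  B3 = {1, 2, 4}
Tree: B1–B2, B2–B3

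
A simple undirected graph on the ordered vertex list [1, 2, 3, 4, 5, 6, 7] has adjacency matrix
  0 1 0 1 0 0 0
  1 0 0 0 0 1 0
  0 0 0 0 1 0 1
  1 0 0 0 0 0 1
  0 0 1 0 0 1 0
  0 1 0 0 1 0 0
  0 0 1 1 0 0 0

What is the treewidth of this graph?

2

A width-2 tree decomposition is:
Bags: B1 = {2, 5, 6}  B2 = {1, 2, 5}  B3 = {1, 4, 5}  B4 = {4, 5, 7}  B5 = {3, 5, 7}
Tree: B1–B2, B2–B3, B3–B4, B4–B5
The largest bag has 3 vertices, giving width 2; this decomposition certifies tw(G) ≤ 2. For the lower bound, G contains the cycle 5–6–2–1–4–7–3–5, so G is not a forest; only forests have treewidth ≤ 1, hence tw(G) ≥ 2. The upper and lower bounds meet at 2, so that is the treewidth.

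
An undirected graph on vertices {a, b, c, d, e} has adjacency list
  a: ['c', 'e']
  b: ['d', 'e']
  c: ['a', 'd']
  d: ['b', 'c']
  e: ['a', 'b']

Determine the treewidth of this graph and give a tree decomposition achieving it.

Every bag has size at most 3, so the width is 3 − 1 = 2 and tw(G) ≤ 2. The edges a–e–b–d–c–a form a cycle, so G is not a tree and its treewidth is at least 2. Hence tw(G) = 2 exactly.

Treewidth 2.
One such decomposition:
Bags: B1 = {a, b, e}  B2 = {a, b, d}  B3 = {a, c, d}
Tree: B1–B2, B2–B3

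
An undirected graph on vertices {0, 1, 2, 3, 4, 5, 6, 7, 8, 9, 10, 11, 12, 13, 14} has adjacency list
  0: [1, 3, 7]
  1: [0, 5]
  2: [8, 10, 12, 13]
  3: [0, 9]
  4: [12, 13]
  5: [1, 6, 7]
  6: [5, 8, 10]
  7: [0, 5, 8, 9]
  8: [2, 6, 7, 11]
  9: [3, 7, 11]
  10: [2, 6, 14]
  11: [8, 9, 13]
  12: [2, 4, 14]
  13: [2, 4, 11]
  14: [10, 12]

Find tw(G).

A width-3 tree decomposition is:
Bags: B1 = {0, 1, 3, 9}  B2 = {0, 1, 7, 9}  B3 = {1, 5, 7, 9}  B4 = {5, 7, 9, 11}  B5 = {5, 7, 8, 11}  B6 = {5, 6, 8, 11}  B7 = {6, 8, 11, 13}  B8 = {2, 6, 8, 13}  B9 = {2, 6, 10, 13}  B10 = {2, 4, 10, 13}  B11 = {2, 4, 10, 12}  B12 = {4, 10, 12, 14}
Tree: B1–B2, B2–B3, B3–B4, B4–B5, B5–B6, B6–B7, B7–B8, B8–B9, B9–B10, B10–B11, B11–B12
The largest bag has 4 vertices, giving width 3; this decomposition certifies tw(G) ≤ 3. For the lower bound: the 4 vertex sets {0,1,3}, {9}, {7}, {5,6,8,11} are disjoint, each induces a connected subgraph, and every pair is joined by at least one edge of G. Contracting each set to a single vertex therefore yields K_{4} as a minor, and since treewidth is minor-monotone, tw(G) ≥ tw(K_{4}) = 3. Hence tw(G) = 3 exactly.

3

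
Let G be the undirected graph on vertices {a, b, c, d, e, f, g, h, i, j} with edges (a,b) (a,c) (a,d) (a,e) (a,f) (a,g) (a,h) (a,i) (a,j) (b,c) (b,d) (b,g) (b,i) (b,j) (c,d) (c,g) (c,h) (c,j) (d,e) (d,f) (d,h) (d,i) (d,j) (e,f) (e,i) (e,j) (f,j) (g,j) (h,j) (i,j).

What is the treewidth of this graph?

4

A width-4 tree decomposition is:
Bags: B1 = {a, b, d, i, j}  B2 = {a, d, e, i, j}  B3 = {a, d, e, f, j}  B4 = {a, b, c, d, j}  B5 = {a, b, c, g, j}  B6 = {a, c, d, h, j}
Tree: B1–B2, B2–B3, B1–B4, B4–B5, B4–B6
The largest bag has 5 vertices, giving width 4; this decomposition certifies tw(G) ≤ 4. For the lower bound, the 5 vertices {a, d, e, f, j} are pairwise adjacent, and any tree decomposition puts a clique entirely inside one bag — forcing width ≥ 4. Combining the bounds, tw(G) = 4.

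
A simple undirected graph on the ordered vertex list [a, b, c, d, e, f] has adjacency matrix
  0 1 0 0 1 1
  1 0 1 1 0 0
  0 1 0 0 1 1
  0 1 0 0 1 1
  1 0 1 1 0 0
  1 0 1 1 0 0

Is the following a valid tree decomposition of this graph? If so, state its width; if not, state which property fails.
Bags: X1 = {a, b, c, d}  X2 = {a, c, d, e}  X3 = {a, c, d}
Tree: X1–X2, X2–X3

A tree decomposition must satisfy three properties: every vertex lies in some bag; for every edge, both endpoints lie together in some bag; and for every vertex, the bags containing it form a connected subtree. Here vertex f appears in no bag, so the decomposition is invalid.

No — vertex f appears in no bag.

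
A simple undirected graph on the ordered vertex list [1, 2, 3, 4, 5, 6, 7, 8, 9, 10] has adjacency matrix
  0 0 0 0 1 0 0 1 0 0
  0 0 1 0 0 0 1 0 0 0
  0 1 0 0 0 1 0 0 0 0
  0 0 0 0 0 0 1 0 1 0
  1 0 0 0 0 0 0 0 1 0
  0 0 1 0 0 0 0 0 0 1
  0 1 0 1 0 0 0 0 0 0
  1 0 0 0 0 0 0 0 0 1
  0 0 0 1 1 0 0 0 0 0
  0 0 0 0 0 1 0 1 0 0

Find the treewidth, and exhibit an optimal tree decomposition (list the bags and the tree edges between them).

Each bag holds 3 vertices, so the decomposition has width 2, which upper-bounds the treewidth. Since 3–6–10–8–1–5–9–4–7–2–3 is a cycle in G, G is not acyclic. Forests are exactly the graphs of treewidth ≤ 1, so tw(G) ≥ 2. Therefore the treewidth is 2.

Treewidth 2.
Bags: B1 = {3, 6, 10}  B2 = {3, 8, 10}  B3 = {1, 3, 8}  B4 = {1, 3, 5}  B5 = {3, 5, 9}  B6 = {3, 4, 9}  B7 = {3, 4, 7}  B8 = {2, 3, 7}
Tree: B1–B2, B2–B3, B3–B4, B4–B5, B5–B6, B6–B7, B7–B8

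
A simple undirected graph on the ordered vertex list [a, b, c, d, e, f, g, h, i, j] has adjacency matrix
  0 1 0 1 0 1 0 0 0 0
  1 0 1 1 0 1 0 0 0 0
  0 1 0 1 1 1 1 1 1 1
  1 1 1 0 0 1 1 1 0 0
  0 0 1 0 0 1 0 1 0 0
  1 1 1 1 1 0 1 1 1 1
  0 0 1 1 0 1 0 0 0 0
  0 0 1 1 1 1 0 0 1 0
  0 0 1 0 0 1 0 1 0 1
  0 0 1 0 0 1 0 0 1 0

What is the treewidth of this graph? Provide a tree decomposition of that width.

Treewidth 3.
Bags: B1 = {c, e, f, h}  B2 = {c, d, f, h}  B3 = {c, f, h, i}  B4 = {c, f, i, j}  B5 = {c, d, f, g}  B6 = {b, c, d, f}  B7 = {a, b, d, f}
Tree: B1–B2, B1–B3, B3–B4, B2–B5, B5–B6, B6–B7

Every bag has size at most 4, so the width is 4 − 1 = 3 and tw(G) ≤ 3. Conversely, {c, d, f, g} is a clique of size 4, and the vertices of any clique must share a bag in every tree decomposition; so some bag has ≥ 4 vertices and tw(G) ≥ 3. Hence tw(G) = 3 exactly.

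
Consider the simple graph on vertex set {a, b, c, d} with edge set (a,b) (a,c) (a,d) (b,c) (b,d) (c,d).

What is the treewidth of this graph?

A width-3 tree decomposition is:
Bags: B1 = {a, b, c, d}
Tree: (single bag)
A single bag containing all 4 vertices is trivially a valid decomposition of width 3. For the lower bound, the 4 vertices {a, b, c, d} are pairwise adjacent, and any tree decomposition puts a clique entirely inside one bag — forcing width ≥ 3. Therefore the treewidth is 3.

3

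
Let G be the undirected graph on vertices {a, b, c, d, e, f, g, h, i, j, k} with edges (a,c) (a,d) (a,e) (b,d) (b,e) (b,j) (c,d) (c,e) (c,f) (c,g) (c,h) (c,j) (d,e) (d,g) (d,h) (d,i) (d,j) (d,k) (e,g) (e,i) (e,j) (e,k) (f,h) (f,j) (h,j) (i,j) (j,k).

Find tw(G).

3

A width-3 tree decomposition is:
Bags: B1 = {d, e, j, k}  B2 = {d, e, i, j}  B3 = {c, d, e, j}  B4 = {c, d, h, j}  B5 = {b, d, e, j}  B6 = {a, c, d, e}  B7 = {c, f, h, j}  B8 = {c, d, e, g}
Tree: B1–B2, B1–B3, B3–B4, B2–B5, B3–B6, B4–B7, B6–B8
Every bag has size at most 4, so the width is 4 − 1 = 3 and tw(G) ≤ 3. Conversely, {c, d, e, g} is a clique of size 4, and the vertices of any clique must share a bag in every tree decomposition; so some bag has ≥ 4 vertices and tw(G) ≥ 3. The upper and lower bounds meet at 3, so that is the treewidth.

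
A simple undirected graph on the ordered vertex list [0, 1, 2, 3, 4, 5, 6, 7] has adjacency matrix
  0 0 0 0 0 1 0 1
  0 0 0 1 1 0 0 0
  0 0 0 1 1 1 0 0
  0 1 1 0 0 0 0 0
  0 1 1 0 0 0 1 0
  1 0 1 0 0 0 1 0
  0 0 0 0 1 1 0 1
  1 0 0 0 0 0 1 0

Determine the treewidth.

2

A width-2 tree decomposition is:
Bags: B1 = {0, 6, 7}  B2 = {0, 5, 6}  B3 = {4, 5, 6}  B4 = {2, 4, 5}  B5 = {1, 2, 4}  B6 = {1, 2, 3}
Tree: B1–B2, B2–B3, B3–B4, B4–B5, B5–B6
The largest bag has 3 vertices, giving width 2; this decomposition certifies tw(G) ≤ 2. Since 7–0–5–6–7 is a cycle in G, G is not acyclic. Forests are exactly the graphs of treewidth ≤ 1, so tw(G) ≥ 2. Hence tw(G) = 2 exactly.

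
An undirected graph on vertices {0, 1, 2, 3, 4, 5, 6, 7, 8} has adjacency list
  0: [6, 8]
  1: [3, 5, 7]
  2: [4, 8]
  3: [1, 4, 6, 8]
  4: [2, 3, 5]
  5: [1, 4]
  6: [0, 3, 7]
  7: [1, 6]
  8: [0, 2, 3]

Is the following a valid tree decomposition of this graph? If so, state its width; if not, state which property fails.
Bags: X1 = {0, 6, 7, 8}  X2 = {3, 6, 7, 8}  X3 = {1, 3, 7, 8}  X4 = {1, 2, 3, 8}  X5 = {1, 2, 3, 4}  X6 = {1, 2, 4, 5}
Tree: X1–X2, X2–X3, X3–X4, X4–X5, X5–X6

Checking the three conditions: (i) the bags cover all of {0, 1, 2, 3, 4, 5, 6, 7, 8}; (ii) for each edge, some bag contains both endpoints; (iii) the bags containing any fixed vertex form a subtree. All hold, so the decomposition is valid with width 4 − 1 = 3.

Yes; width 3.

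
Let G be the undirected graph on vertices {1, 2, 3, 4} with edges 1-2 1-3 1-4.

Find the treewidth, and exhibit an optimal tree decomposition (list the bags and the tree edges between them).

Treewidth 1.
One such decomposition:
Bags: B1 = {1, 4}  B2 = {1, 2}  B3 = {1, 3}
Tree: B1–B2, B2–B3

Every bag has size at most 2, so the width is 2 − 1 = 1 and tw(G) ≤ 1. Any graph with an edge has treewidth ≥ 1, and G has the edge 4–1. Hence tw(G) = 1 exactly.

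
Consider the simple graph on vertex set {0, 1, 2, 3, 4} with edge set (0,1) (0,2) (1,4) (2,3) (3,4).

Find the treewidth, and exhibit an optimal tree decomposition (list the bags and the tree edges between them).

Treewidth 2.
Bags: B1 = {0, 2, 3}  B2 = {0, 3, 4}  B3 = {0, 1, 4}
Tree: B1–B2, B2–B3

Each bag holds 3 vertices, so the decomposition has width 2, which upper-bounds the treewidth. Since 0–2–3–4–1–0 is a cycle in G, G is not acyclic. Forests are exactly the graphs of treewidth ≤ 1, so tw(G) ≥ 2. Hence tw(G) = 2 exactly.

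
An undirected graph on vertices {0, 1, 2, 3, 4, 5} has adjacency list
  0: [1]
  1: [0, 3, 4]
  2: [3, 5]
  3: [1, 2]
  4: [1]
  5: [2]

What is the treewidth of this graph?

1

A width-1 tree decomposition is:
Bags: B1 = {1, 3}  B2 = {2, 3}  B3 = {2, 5}  B4 = {0, 1}  B5 = {1, 4}
Tree: B1–B2, B2–B3, B1–B4, B1–B5
The largest bag has 2 vertices, giving width 1; this decomposition certifies tw(G) ≤ 1. G has an edge, so its treewidth is at least 1. Combining the bounds, tw(G) = 1.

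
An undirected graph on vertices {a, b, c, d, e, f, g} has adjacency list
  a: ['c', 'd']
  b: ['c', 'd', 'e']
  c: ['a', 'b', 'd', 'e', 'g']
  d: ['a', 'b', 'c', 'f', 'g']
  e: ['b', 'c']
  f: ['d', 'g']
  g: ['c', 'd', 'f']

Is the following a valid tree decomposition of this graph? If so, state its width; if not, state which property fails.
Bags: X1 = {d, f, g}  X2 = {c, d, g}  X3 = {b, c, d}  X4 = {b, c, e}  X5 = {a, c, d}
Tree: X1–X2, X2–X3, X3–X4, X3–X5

Every vertex of G appears in some bag (union = {a, b, c, d, e, f, g}); every edge is covered by a bag; and for each vertex v the set of bags containing v is connected in the bag tree. The decomposition is therefore valid. The largest bag has 3 vertices, so the width is 2.

Yes; width 2.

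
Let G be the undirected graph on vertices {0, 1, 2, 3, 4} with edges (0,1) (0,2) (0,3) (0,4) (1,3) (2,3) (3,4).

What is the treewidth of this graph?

A width-2 tree decomposition is:
Bags: B1 = {0, 1, 3}  B2 = {0, 3, 4}  B3 = {0, 2, 3}
Tree: B1–B2, B2–B3
The largest bag has 3 vertices, giving width 2; this decomposition certifies tw(G) ≤ 2. On the other hand G contains the 3-clique {0, 1, 3}. A clique must lie in a single bag of any decomposition, so no decomposition can have width below 2. Hence tw(G) = 2 exactly.

2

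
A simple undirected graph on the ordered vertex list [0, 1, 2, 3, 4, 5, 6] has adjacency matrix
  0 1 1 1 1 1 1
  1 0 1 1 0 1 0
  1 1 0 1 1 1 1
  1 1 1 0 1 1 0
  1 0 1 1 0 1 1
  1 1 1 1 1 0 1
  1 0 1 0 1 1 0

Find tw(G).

4

A width-4 tree decomposition is:
Bags: B1 = {0, 1, 2, 3, 5}  B2 = {0, 2, 3, 4, 5}  B3 = {0, 2, 4, 5, 6}
Tree: B1–B2, B2–B3
The largest bag has 5 vertices, giving width 4; this decomposition certifies tw(G) ≤ 4. For the lower bound, the 5 vertices {0, 1, 2, 3, 5} are pairwise adjacent, and any tree decomposition puts a clique entirely inside one bag — forcing width ≥ 4. Combining the bounds, tw(G) = 4.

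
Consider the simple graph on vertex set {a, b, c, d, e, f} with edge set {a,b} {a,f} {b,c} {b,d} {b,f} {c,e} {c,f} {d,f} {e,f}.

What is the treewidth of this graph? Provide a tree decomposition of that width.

Treewidth 2.
Bags: B1 = {b, d, f}  B2 = {b, c, f}  B3 = {a, b, f}  B4 = {c, e, f}
Tree: B1–B2, B2–B3, B2–B4

Every bag has size at most 3, so the width is 3 − 1 = 2 and tw(G) ≤ 2. On the other hand G contains the 3-clique {c, e, f}. A clique must lie in a single bag of any decomposition, so no decomposition can have width below 2. The upper and lower bounds meet at 2, so that is the treewidth.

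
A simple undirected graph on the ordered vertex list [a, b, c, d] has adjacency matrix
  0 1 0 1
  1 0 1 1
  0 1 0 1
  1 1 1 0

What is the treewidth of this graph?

A width-2 tree decomposition is:
Bags: B1 = {b, c, d}  B2 = {a, b, d}
Tree: B1–B2
Each bag holds 3 vertices, so the decomposition has width 2, which upper-bounds the treewidth. Conversely, {b, c, d} is a clique of size 3, and the vertices of any clique must share a bag in every tree decomposition; so some bag has ≥ 3 vertices and tw(G) ≥ 2. Combining the bounds, tw(G) = 2.

2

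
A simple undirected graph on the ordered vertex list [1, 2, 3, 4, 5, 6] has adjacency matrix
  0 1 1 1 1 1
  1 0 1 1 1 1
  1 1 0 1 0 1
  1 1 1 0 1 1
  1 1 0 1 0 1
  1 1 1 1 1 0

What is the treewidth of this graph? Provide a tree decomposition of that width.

Every bag has size at most 5, so the width is 5 − 1 = 4 and tw(G) ≤ 4. Conversely, {1, 2, 3, 4, 6} is a clique of size 5, and the vertices of any clique must share a bag in every tree decomposition; so some bag has ≥ 5 vertices and tw(G) ≥ 4. Hence tw(G) = 4 exactly.

Treewidth 4.
Bags: B1 = {1, 2, 3, 4, 6}  B2 = {1, 2, 4, 5, 6}
Tree: B1–B2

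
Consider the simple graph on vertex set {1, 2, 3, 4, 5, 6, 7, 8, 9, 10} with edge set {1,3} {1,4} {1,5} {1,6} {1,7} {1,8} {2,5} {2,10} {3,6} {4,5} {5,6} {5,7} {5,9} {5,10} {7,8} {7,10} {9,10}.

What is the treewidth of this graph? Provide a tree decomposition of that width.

Each bag holds 3 vertices, so the decomposition has width 2, which upper-bounds the treewidth. Conversely, {1, 7, 8} is a clique of size 3, and the vertices of any clique must share a bag in every tree decomposition; so some bag has ≥ 3 vertices and tw(G) ≥ 2. The upper and lower bounds meet at 2, so that is the treewidth.

Treewidth 2.
One optimal decomposition is:
Bags: B1 = {1, 5, 7}  B2 = {5, 7, 10}  B3 = {5, 9, 10}  B4 = {1, 7, 8}  B5 = {1, 5, 6}  B6 = {1, 3, 6}  B7 = {1, 4, 5}  B8 = {2, 5, 10}
Tree: B1–B2, B2–B3, B1–B4, B1–B5, B5–B6, B5–B7, B3–B8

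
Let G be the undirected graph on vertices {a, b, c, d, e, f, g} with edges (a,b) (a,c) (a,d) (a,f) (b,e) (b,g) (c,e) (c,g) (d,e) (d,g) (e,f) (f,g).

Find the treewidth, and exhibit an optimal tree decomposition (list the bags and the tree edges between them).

Treewidth 3.
One such decomposition:
Bags: B1 = {a, b, e, g}  B2 = {a, c, e, g}  B3 = {a, d, e, g}  B4 = {a, e, f, g}
Tree: B1–B2, B2–B3, B3–B4

Each bag holds 4 vertices, so the decomposition has width 3, which upper-bounds the treewidth. For the lower bound: the 4 vertex sets {b,e}, {c,g}, {a}, {d} are disjoint, each induces a connected subgraph, and every pair is joined by at least one edge of G. Contracting each set to a single vertex therefore yields K_{4} as a minor, and since treewidth is minor-monotone, tw(G) ≥ tw(K_{4}) = 3. Hence tw(G) = 3 exactly.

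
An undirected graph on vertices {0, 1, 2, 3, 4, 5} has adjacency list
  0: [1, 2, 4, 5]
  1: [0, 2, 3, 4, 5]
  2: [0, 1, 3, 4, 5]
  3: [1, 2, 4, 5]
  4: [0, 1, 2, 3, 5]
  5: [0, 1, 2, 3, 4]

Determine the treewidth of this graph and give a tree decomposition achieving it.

Treewidth 4.
One such decomposition:
Bags: B1 = {1, 2, 3, 4, 5}  B2 = {0, 1, 2, 4, 5}
Tree: B1–B2

The largest bag has 5 vertices, giving width 4; this decomposition certifies tw(G) ≤ 4. On the other hand G contains the 5-clique {0, 1, 2, 4, 5}. A clique must lie in a single bag of any decomposition, so no decomposition can have width below 4. Combining the bounds, tw(G) = 4.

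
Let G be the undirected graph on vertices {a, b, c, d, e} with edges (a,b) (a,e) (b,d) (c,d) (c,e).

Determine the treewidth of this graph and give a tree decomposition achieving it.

The largest bag has 3 vertices, giving width 2; this decomposition certifies tw(G) ≤ 2. For the lower bound, G contains the cycle e–a–b–d–c–e, so G is not a forest; only forests have treewidth ≤ 1, hence tw(G) ≥ 2. Hence tw(G) = 2 exactly.

Treewidth 2.
Bags: B1 = {a, b, e}  B2 = {b, d, e}  B3 = {c, d, e}
Tree: B1–B2, B2–B3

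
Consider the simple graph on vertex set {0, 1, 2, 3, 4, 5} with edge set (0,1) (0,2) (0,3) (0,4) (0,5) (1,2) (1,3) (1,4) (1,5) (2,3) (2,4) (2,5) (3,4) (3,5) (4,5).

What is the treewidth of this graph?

A width-5 tree decomposition is:
Bags: B1 = {0, 1, 2, 3, 4, 5}
Tree: (single bag)
A single bag containing all 6 vertices is trivially a valid decomposition of width 5. On the other hand G contains the 6-clique {0, 1, 2, 3, 4, 5}. A clique must lie in a single bag of any decomposition, so no decomposition can have width below 5. Combining the bounds, tw(G) = 5.

5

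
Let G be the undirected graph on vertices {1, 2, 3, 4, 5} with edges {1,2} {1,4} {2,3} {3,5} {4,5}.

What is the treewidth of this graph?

2

A width-2 tree decomposition is:
Bags: B1 = {3, 4, 5}  B2 = {1, 3, 4}  B3 = {1, 2, 3}
Tree: B1–B2, B2–B3
The largest bag has 3 vertices, giving width 2; this decomposition certifies tw(G) ≤ 2. The edges 3–5–4–1–2–3 form a cycle, so G is not a tree and its treewidth is at least 2. The upper and lower bounds meet at 2, so that is the treewidth.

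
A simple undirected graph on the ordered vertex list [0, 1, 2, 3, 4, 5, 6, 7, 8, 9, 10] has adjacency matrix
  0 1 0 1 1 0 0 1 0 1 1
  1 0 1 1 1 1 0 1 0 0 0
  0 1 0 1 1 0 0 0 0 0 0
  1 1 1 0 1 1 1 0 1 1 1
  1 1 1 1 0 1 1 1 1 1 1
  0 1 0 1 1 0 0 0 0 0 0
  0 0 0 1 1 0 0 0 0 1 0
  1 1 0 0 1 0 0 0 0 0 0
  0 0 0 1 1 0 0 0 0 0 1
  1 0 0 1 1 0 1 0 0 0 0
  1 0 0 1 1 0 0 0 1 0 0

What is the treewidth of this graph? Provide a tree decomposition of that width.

Treewidth 3.
One such decomposition:
Bags: B1 = {0, 3, 4, 10}  B2 = {3, 4, 8, 10}  B3 = {0, 1, 3, 4}  B4 = {1, 2, 3, 4}  B5 = {0, 3, 4, 9}  B6 = {3, 4, 6, 9}  B7 = {0, 1, 4, 7}  B8 = {1, 3, 4, 5}
Tree: B1–B2, B1–B3, B3–B4, B1–B5, B5–B6, B3–B7, B4–B8

The largest bag has 4 vertices, giving width 3; this decomposition certifies tw(G) ≤ 3. Conversely, {0, 1, 3, 4} is a clique of size 4, and the vertices of any clique must share a bag in every tree decomposition; so some bag has ≥ 4 vertices and tw(G) ≥ 3. Combining the bounds, tw(G) = 3.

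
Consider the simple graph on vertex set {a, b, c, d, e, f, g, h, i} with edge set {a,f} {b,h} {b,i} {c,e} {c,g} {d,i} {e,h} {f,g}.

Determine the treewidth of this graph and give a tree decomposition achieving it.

Treewidth 1.
One optimal decomposition is:
Bags: B1 = {a, f}  B2 = {f, g}  B3 = {c, g}  B4 = {c, e}  B5 = {e, h}  B6 = {b, h}  B7 = {b, i}  B8 = {d, i}
Tree: B1–B2, B2–B3, B3–B4, B4–B5, B5–B6, B6–B7, B7–B8

Each bag holds 2 vertices, so the decomposition has width 1, which upper-bounds the treewidth. Any graph with an edge has treewidth ≥ 1, and G has the edge a–f. Therefore the treewidth is 1.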